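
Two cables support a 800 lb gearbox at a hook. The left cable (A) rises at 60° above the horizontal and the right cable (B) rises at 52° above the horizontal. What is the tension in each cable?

ΣF_x = 0: −T_A·cos60° + T_B·cos52° = 0 → T_B = 0.812135·T_A.
ΣF_y = 0: T_A·sin60° + T_B·sin52° = 800.
Substitute: T_A·(0.866025 + 0.812135·0.788011) = 800 → T_A = 531.21 ≈ 531.2 lb.
Then T_B = 0.812135 × 531.21 = 431.4 lb.

T_A = 531.2 lb, T_B = 431.4 lb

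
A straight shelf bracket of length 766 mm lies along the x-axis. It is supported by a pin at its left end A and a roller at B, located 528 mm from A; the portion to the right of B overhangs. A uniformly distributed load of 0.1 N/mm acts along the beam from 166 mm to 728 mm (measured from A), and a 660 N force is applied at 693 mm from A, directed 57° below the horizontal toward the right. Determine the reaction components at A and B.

Resultant of the distributed load: 0.1 × 562 = 56.2 N at 447 mm from A.
ΣM about A: B_y·528 − (0.1·562)·447 − 660·sin57°·693 = 0 → B_y = 408713/528 = 774.078 ≈ 774.1 N.
ΣF_y = 0: A_y + 774.078 − 0.1·562 − 660·sin57° = 0 → A_y = -164.4 N.
ΣF_x = 0: A_x + 660·cos57° = 0 → A_x = -359.5 N.

A_x = -359.5 N, A_y = -164.4 N, B_y = 774.1 N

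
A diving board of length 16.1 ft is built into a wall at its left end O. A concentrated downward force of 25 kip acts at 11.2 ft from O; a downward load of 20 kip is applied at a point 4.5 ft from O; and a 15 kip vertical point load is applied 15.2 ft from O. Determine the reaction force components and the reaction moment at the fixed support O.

ΣF_x = 0: O_x = 0.
ΣF_y = 0: O_y − 25 − 20 − 15 = 0 → O_y = 60.00 kip.
ΣM about O: M_O − 25·11.2 − 20·4.5 − 15·15.2 = 0 → M_O = 598.0 kip·ft.

O_x = 0, O_y = 60.00 kip, M_O = 598.0 kip·ft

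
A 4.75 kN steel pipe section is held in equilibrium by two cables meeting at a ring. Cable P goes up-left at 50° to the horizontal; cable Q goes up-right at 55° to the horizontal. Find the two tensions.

ΣF_x = 0: −T_P·cos50° + T_Q·cos55° = 0 → T_Q = 1.12067·T_P.
ΣF_y = 0: T_P·sin50° + T_Q·sin55° = 4.75.
Substitute: T_P·(0.766044 + 1.12067·0.819152) = 4.75 → T_P = 2.82059 ≈ 2.821 kN.
Then T_Q = 1.12067 × 2.82059 = 3.161 kN.

T_P = 2.821 kN, T_Q = 3.161 kN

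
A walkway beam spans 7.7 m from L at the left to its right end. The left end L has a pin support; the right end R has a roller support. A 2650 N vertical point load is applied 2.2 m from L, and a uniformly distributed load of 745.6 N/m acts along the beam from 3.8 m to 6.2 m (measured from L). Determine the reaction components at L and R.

L_x = 0, L_y = 2520 N, R_y = 1919 N

Resultant of the distributed load: 745.6 × 2.4 = 1789.44 N at 5 m from L.
Taking moments about L: R_y·7.7 − 2650·2.2 − (745.6·2.4)·5 = 0 → R_y = 14777.2/7.7 = 1919.12 ≈ 1919 N.
ΣF_y = 0: L_y + 1919.12 − 2650 − 745.6·2.4 = 0 → L_y = 2520 N.
ΣF_x = 0: no horizontal applied forces, so L_x = 0.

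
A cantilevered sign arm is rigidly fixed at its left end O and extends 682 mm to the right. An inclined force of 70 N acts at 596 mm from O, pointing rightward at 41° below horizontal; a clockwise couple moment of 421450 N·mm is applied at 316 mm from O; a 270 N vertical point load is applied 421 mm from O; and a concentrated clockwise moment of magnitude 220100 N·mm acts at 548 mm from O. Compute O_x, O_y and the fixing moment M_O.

O_x = -52.83 N, O_y = 315.9 N, M_O = 782600 N·mm

ΣF_x = 0: O_x + 70·cos41° = 0 → O_x = -52.83 N.
ΣF_y = 0: O_y − 70·sin41° − 270 = 0 → O_y = 315.9 N.
ΣM about O: M_O − 70·sin41°·596 − 421450 − 270·421 − 220100 = 0 → M_O = 782600 N·mm.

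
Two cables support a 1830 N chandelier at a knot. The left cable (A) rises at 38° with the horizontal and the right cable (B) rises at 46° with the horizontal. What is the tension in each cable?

ΣF_x = 0: −T_A·cos38° + T_B·cos46° = 0 → T_B = 1.13439·T_A.
ΣF_y = 0: T_A·sin38° + T_B·sin46° = 1830.
Substitute: T_A·(0.615661 + 1.13439·0.71934) = 1830 → T_A = 1278.22 ≈ 1278 N.
Then T_B = 1.13439 × 1278.22 = 1450 N.

T_A = 1278 N, T_B = 1450 N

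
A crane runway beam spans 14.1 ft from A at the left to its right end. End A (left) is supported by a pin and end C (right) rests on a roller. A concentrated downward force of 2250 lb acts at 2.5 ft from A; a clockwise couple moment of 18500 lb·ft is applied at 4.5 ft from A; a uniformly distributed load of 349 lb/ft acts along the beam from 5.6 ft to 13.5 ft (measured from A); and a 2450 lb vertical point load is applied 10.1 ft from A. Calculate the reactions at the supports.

A_x = 0, A_y = 2124 lb, C_y = 5333 lb

Resultant of the distributed load: 349 × 7.9 = 2757.1 lb at 9.55 ft from A.
Moments about A: C_y·14.1 − 2250·2.5 − 18500 − (349·7.9)·9.55 − 2450·10.1 = 0 → C_y = 75200.305/14.1 = 5333.35 ≈ 5333 lb.
ΣF_y = 0: A_y + 5333.35 − 2250 − 349·7.9 − 2450 = 0 → A_y = 2124 lb.
ΣF_x = 0: no horizontal applied forces, so A_x = 0.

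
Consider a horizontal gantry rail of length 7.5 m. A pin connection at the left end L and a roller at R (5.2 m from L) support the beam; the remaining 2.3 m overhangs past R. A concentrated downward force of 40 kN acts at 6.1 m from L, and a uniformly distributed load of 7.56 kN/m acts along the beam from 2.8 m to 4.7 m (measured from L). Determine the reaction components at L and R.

Resultant of the distributed load: 7.56 × 1.9 = 14.364 kN at 3.75 m from L.
ΣM about L: R_y·5.2 − 40·6.1 − (7.56·1.9)·3.75 = 0 → R_y = 297.865/5.2 = 57.2817 ≈ 57.28 kN.
ΣF_y = 0: L_y + 57.2817 − 40 − 7.56·1.9 = 0 → L_y = -2.918 kN.
ΣF_x = 0: no horizontal applied forces, so L_x = 0.

L_x = 0, L_y = -2.918 kN, R_y = 57.28 kN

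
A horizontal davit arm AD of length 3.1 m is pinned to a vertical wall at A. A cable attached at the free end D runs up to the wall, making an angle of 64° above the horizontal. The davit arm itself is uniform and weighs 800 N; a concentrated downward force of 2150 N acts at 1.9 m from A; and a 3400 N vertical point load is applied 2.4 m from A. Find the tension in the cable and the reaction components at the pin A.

T = 4840 N, A_x = 2122 N, A_y = 2000 N

ΣM about A: T·sin64°·3.1 − 800·1.55 − 2150·1.9 − 3400·2.4 = 0 → T = 13485/(3.1·0.898794) = 4839.82 ≈ 4840 N.
ΣF_x = 0: A_x − T·cos64° = 0 → A_x = 4839.82 × 0.438371 = 2122 N.
ΣF_y = 0: A_y + T·sin64° − 800 − 2150 − 3400 = 0 → A_y = 6350 − 4839.82 × 0.898794 = 2000 N.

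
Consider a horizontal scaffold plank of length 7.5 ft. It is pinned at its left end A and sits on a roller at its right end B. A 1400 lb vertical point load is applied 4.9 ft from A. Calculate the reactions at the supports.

Moments about A: B_y·7.5 − 1400·4.9 = 0 → B_y = 6860/7.5 = 914.667 ≈ 914.7 lb.
ΣF_y = 0: A_y + 914.667 − 1400 = 0 → A_y = 485.3 lb.
ΣF_x = 0: no horizontal applied forces, so A_x = 0.

A_x = 0, A_y = 485.3 lb, B_y = 914.7 lb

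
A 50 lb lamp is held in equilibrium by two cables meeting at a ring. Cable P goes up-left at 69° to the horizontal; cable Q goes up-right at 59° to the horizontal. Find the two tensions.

T_P = 32.68 lb, T_Q = 22.74 lb

ΣF_x = 0: −T_P·cos69° + T_Q·cos59° = 0 → T_Q = 0.695809·T_P.
ΣF_y = 0: T_P·sin69° + T_Q·sin59° = 50.
Substitute: T_P·(0.93358 + 0.695809·0.857167) = 50 → T_P = 32.6796 ≈ 32.68 lb.
Then T_Q = 0.695809 × 32.6796 = 22.74 lb.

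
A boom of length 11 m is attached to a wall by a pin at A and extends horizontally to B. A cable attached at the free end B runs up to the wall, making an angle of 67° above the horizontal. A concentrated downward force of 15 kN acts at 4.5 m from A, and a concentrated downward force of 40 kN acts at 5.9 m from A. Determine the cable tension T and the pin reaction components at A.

T = 29.97 kN, A_x = 11.71 kN, A_y = 27.41 kN

ΣM about A: T·sin67°·11 − 15·4.5 − 40·5.9 = 0 → T = 303.5/(11·0.920505) = 29.9737 ≈ 29.97 kN.
ΣF_x = 0: A_x − T·cos67° = 0 → A_x = 29.9737 × 0.390731 = 11.71 kN.
ΣF_y = 0: A_y + T·sin67° − 15 − 40 = 0 → A_y = 55 − 29.9737 × 0.920505 = 27.41 kN.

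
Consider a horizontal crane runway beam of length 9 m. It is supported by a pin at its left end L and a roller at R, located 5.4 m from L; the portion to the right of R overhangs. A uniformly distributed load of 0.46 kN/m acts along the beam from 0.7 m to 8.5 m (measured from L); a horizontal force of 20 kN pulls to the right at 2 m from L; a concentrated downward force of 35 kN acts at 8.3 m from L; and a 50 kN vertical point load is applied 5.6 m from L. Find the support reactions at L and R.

L_x = -20.00 kN, L_y = -20.12 kN, R_y = 108.7 kN

Resultant of the distributed load: 0.46 × 7.8 = 3.588 kN at 4.6 m from L.
Moments about L: R_y·5.4 − (0.46·7.8)·4.6 − 35·8.3 − 50·5.6 = 0 → R_y = 587.0048/5.4 = 108.705 ≈ 108.7 kN.
ΣF_y = 0: L_y + 108.705 − 0.46·7.8 − 35 − 50 = 0 → L_y = -20.12 kN.
ΣF_x = 0: L_x + 20 = 0 → L_x = -20.00 kN.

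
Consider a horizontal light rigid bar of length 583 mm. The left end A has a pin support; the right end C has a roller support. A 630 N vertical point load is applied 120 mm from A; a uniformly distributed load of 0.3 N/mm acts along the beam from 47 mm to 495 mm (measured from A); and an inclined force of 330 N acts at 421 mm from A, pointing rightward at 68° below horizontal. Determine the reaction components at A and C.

Resultant of the distributed load: 0.3 × 448 = 134.4 N at 271 mm from A.
ΣM about A: C_y·583 − 630·120 − (0.3·448)·271 − 330·sin68°·421 = 0 → C_y = 240836/583 = 413.098 ≈ 413.1 N.
ΣF_y = 0: A_y + 413.098 − 630 − 0.3·448 − 330·sin68° = 0 → A_y = 657.3 N.
ΣF_x = 0: A_x + 330·cos68° = 0 → A_x = -123.6 N.

A_x = -123.6 N, A_y = 657.3 N, C_y = 413.1 N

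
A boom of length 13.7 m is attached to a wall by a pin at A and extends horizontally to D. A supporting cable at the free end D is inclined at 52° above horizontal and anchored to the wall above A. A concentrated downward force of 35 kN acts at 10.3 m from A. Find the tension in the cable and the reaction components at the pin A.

T = 33.39 kN, A_x = 20.56 kN, A_y = 8.686 kN

ΣM about A: T·sin52°·13.7 − 35·10.3 = 0 → T = 360.5/(13.7·0.788011) = 33.3928 ≈ 33.39 kN.
ΣF_x = 0: A_x − T·cos52° = 0 → A_x = 33.3928 × 0.615661 = 20.56 kN.
ΣF_y = 0: A_y + T·sin52° − 35 = 0 → A_y = 35 − 33.3928 × 0.788011 = 8.686 kN.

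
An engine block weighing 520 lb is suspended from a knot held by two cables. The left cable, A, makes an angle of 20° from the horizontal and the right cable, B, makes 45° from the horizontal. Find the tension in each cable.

T_A = 405.7 lb, T_B = 539.2 lb

ΣF_x = 0: −T_A·cos20° + T_B·cos45° = 0 → T_B = 1.32893·T_A.
ΣF_y = 0: T_A·sin20° + T_B·sin45° = 520.
Substitute: T_A·(0.34202 + 1.32893·0.707107) = 520 → T_A = 405.706 ≈ 405.7 lb.
Then T_B = 1.32893 × 405.706 = 539.2 lb.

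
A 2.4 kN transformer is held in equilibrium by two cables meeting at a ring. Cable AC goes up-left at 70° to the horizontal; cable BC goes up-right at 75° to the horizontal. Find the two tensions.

ΣF_x = 0: −T_AC·cos70° + T_BC·cos75° = 0 → T_BC = 1.32146·T_AC.
ΣF_y = 0: T_AC·sin70° + T_BC·sin75° = 2.4.
Substitute: T_AC·(0.939693 + 1.32146·0.965926) = 2.4 → T_AC = 1.08297 ≈ 1.083 kN.
Then T_BC = 1.32146 × 1.08297 = 1.431 kN.

T_AC = 1.083 kN, T_BC = 1.431 kN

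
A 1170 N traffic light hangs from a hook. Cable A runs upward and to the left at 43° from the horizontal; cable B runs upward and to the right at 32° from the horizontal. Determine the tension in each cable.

T_A = 1027 N, T_B = 885.9 N

ΣF_x = 0: −T_A·cos43° + T_B·cos32° = 0 → T_B = 0.862396·T_A.
ΣF_y = 0: T_A·sin43° + T_B·sin32° = 1170.
Substitute: T_A·(0.681998 + 0.862396·0.529919) = 1170 → T_A = 1027.22 ≈ 1027 N.
Then T_B = 0.862396 × 1027.22 = 885.9 N.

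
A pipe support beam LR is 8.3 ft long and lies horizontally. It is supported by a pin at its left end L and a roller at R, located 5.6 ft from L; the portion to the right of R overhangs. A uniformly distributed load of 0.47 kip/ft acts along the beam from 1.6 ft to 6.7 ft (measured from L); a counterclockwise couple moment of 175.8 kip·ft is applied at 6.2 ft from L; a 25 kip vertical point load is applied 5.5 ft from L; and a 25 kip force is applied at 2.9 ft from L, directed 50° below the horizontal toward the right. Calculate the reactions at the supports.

Resultant of the distributed load: 0.47 × 5.1 = 2.397 kip at 4.15 ft from L.
Taking moments about L: R_y·5.6 − (0.47·5.1)·4.15 + 175.8 − 25·5.5 − 25·sin50°·2.9 = 0 → R_y = 27.1858/5.6 = 4.85461 ≈ 4.855 kip.
ΣF_y = 0: L_y + 4.85461 − 0.47·5.1 − 25 − 25·sin50° = 0 → L_y = 41.69 kip.
ΣF_x = 0: L_x + 25·cos50° = 0 → L_x = -16.07 kip.

L_x = -16.07 kip, L_y = 41.69 kip, R_y = 4.855 kip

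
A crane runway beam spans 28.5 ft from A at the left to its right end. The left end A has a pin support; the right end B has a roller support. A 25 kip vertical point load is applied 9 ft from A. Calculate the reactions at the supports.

ΣM about A: B_y·28.5 − 25·9 = 0 → B_y = 225/28.5 = 7.89474 ≈ 7.895 kip.
ΣF_y = 0: A_y + 7.89474 − 25 = 0 → A_y = 17.11 kip.
ΣF_x = 0: no horizontal applied forces, so A_x = 0.

A_x = 0, A_y = 17.11 kip, B_y = 7.895 kip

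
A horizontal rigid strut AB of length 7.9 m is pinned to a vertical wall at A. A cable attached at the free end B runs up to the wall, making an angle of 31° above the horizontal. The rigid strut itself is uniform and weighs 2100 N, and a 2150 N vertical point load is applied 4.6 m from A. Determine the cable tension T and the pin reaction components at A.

ΣM about A: T·sin31°·7.9 − 2100·3.95 − 2150·4.6 = 0 → T = 18185/(7.9·0.515038) = 4469.38 ≈ 4469 N.
ΣF_x = 0: A_x − T·cos31° = 0 → A_x = 4469.38 × 0.857167 = 3831 N.
ΣF_y = 0: A_y + T·sin31° − 2100 − 2150 = 0 → A_y = 4250 − 4469.38 × 0.515038 = 1948 N.

T = 4469 N, A_x = 3831 N, A_y = 1948 N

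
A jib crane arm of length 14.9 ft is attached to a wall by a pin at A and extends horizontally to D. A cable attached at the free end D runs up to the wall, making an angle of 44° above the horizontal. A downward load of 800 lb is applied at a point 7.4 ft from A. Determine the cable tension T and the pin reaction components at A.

ΣM about A: T·sin44°·14.9 − 800·7.4 = 0 → T = 5920/(14.9·0.694658) = 571.958 ≈ 572.0 lb.
ΣF_x = 0: A_x − T·cos44° = 0 → A_x = 571.958 × 0.71934 = 411.4 lb.
ΣF_y = 0: A_y + T·sin44° − 800 = 0 → A_y = 800 − 571.958 × 0.694658 = 402.7 lb.

T = 572.0 lb, A_x = 411.4 lb, A_y = 402.7 lb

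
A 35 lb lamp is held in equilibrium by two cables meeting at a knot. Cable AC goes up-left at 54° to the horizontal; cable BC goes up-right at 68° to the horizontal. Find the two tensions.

T_AC = 15.46 lb, T_BC = 24.26 lb

ΣF_x = 0: −T_AC·cos54° + T_BC·cos68° = 0 → T_BC = 1.56907·T_AC.
ΣF_y = 0: T_AC·sin54° + T_BC·sin68° = 35.
Substitute: T_AC·(0.809017 + 1.56907·0.927184) = 35 → T_AC = 15.4605 ≈ 15.46 lb.
Then T_BC = 1.56907 × 15.4605 = 24.26 lb.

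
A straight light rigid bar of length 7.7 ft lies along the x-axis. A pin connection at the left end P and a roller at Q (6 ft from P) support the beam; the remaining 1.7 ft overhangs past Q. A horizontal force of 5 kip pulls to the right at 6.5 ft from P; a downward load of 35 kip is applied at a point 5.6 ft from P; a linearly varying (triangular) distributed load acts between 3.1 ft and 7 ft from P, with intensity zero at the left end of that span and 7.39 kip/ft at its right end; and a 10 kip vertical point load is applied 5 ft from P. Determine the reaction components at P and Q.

P_x = -5.000 kip, P_y = 4.721 kip, Q_y = 54.69 kip

Resultant of the triangular load: ½ × 7.39 × 3.9 = 14.4105 kip, acting at 5.7 ft from P (one-third of the span from the peak).
Taking moments about P: Q_y·6 − 35·5.6 − (½·7.39·3.9)·5.7 − 10·5 = 0 → Q_y = 328.13985/6 = 54.69 kip.
ΣF_y = 0: P_y + 54.69 − 35 − ½·7.39·3.9 − 10 = 0 → P_y = 4.721 kip.
ΣF_x = 0: P_x + 5 = 0 → P_x = -5.000 kip.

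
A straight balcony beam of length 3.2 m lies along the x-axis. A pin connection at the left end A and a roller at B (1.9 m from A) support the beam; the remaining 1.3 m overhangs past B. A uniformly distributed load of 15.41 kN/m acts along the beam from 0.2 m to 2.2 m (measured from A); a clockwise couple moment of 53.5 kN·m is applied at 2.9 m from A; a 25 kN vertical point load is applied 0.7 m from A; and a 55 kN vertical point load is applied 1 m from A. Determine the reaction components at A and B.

A_x = 0, A_y = 25.04 kN, B_y = 85.78 kN

Resultant of the distributed load: 15.41 × 2 = 30.82 kN at 1.2 m from A.
Moments about A: B_y·1.9 − (15.41·2)·1.2 − 53.5 − 25·0.7 − 55·1 = 0 → B_y = 162.984/1.9 = 85.7811 ≈ 85.78 kN.
ΣF_y = 0: A_y + 85.7811 − 15.41·2 − 25 − 55 = 0 → A_y = 25.04 kN.
ΣF_x = 0: no horizontal applied forces, so A_x = 0.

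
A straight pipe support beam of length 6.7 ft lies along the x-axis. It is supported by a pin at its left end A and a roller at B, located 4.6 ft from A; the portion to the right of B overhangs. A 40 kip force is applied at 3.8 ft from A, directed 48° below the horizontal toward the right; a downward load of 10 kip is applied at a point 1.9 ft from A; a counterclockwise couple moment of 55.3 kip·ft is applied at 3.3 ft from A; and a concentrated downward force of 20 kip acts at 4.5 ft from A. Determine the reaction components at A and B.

Taking moments about A: B_y·4.6 − 40·sin48°·3.8 − 10·1.9 + 55.3 − 20·4.5 = 0 → B_y = 166.658/4.6 = 36.23 kip.
ΣF_y = 0: A_y + 36.23 − 40·sin48° − 10 − 20 = 0 → A_y = 23.50 kip.
ΣF_x = 0: A_x + 40·cos48° = 0 → A_x = -26.77 kip.

A_x = -26.77 kip, A_y = 23.50 kip, B_y = 36.23 kip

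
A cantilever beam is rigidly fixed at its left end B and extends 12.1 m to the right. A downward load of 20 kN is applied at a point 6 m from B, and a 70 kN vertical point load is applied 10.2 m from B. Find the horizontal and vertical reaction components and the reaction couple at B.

ΣF_x = 0: B_x = 0.
ΣF_y = 0: B_y − 20 − 70 = 0 → B_y = 90.00 kN.
ΣM about B: M_B − 20·6 − 70·10.2 = 0 → M_B = 834.0 kN·m.

B_x = 0, B_y = 90.00 kN, M_B = 834.0 kN·m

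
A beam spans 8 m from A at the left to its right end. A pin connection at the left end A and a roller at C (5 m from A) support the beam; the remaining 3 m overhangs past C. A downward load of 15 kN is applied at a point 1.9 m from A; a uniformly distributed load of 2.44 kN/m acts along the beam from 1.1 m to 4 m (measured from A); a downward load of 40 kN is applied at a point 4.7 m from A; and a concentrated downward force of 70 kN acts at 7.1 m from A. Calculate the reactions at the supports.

Resultant of the distributed load: 2.44 × 2.9 = 7.076 kN at 2.55 m from A.
ΣM about A: C_y·5 − 15·1.9 − (2.44·2.9)·2.55 − 40·4.7 − 70·7.1 = 0 → C_y = 731.5438/5 = 146.309 ≈ 146.3 kN.
ΣF_y = 0: A_y + 146.309 − 15 − 2.44·2.9 − 40 − 70 = 0 → A_y = -14.23 kN.
ΣF_x = 0: no horizontal applied forces, so A_x = 0.

A_x = 0, A_y = -14.23 kN, C_y = 146.3 kN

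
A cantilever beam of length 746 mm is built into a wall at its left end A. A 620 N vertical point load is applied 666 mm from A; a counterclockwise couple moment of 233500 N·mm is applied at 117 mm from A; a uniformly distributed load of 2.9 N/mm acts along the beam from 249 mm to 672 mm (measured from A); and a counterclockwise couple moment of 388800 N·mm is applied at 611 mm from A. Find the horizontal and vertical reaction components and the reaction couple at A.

Resultant of the distributed load: 2.9 × 423 = 1226.7 N at 460.5 mm from A.
ΣF_x = 0: A_x = 0.
ΣF_y = 0: A_y − 620 − 2.9·423 = 0 → A_y = 1847 N.
ΣM about A: M_A − 620·666 + 233500 − (2.9·423)·460.5 + 388800 = 0 → M_A = 355500 N·mm.

A_x = 0, A_y = 1847 N, M_A = 355500 N·mm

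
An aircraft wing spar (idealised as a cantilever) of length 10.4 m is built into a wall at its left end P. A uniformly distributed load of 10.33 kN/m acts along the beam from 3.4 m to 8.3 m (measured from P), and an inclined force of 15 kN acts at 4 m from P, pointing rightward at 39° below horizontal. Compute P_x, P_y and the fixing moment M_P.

P_x = -11.66 kN, P_y = 60.06 kN, M_P = 333.9 kN·m

Resultant of the distributed load: 10.33 × 4.9 = 50.617 kN at 5.85 m from P.
ΣF_x = 0: P_x + 15·cos39° = 0 → P_x = -11.66 kN.
ΣF_y = 0: P_y − 10.33·4.9 − 15·sin39° = 0 → P_y = 60.06 kN.
ΣM about P: M_P − (10.33·4.9)·5.85 − 15·sin39°·4 = 0 → M_P = 333.9 kN·m.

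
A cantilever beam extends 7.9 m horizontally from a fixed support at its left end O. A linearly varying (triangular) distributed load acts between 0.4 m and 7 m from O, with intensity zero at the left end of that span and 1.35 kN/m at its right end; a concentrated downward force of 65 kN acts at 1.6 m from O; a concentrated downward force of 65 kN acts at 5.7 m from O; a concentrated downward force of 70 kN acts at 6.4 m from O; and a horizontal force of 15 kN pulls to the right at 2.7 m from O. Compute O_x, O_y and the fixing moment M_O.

O_x = -15.00 kN, O_y = 204.5 kN, M_O = 943.9 kN·m

Resultant of the triangular load: ½ × 1.35 × 6.6 = 4.455 kN, acting at 4.8 m from O (one-third of the span from the peak).
ΣF_x = 0: O_x + 15 = 0 → O_x = -15.00 kN.
ΣF_y = 0: O_y − ½·1.35·6.6 − 65 − 65 − 70 = 0 → O_y = 204.5 kN.
ΣM about O: M_O − (½·1.35·6.6)·4.8 − 65·1.6 − 65·5.7 − 70·6.4 = 0 → M_O = 943.9 kN·m.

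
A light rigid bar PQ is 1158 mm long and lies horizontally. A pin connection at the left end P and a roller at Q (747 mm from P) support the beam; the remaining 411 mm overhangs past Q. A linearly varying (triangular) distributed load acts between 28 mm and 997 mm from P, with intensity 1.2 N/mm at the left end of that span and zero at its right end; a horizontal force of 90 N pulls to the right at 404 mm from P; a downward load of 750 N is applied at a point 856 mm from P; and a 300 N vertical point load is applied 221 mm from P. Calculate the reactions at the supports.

Resultant of the triangular load: ½ × 1.2 × 969 = 581.4 N, acting at 351 mm from P (one-third of the span from the peak).
ΣM about P: Q_y·747 − (½·1.2·969)·351 − 750·856 − 300·221 = 0 → Q_y = 912371.4/747 = 1221.38 ≈ 1221 N.
ΣF_y = 0: P_y + 1221.38 − ½·1.2·969 − 750 − 300 = 0 → P_y = 410.0 N.
ΣF_x = 0: P_x + 90 = 0 → P_x = -90.00 N.

P_x = -90.00 N, P_y = 410.0 N, Q_y = 1221 N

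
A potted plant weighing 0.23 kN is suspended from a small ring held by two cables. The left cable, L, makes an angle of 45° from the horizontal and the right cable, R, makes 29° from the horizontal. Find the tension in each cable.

T_L = 0.2093 kN, T_R = 0.1692 kN

ΣF_x = 0: −T_L·cos45° + T_R·cos29° = 0 → T_R = 0.808473·T_L.
ΣF_y = 0: T_L·sin45° + T_R·sin29° = 0.23.
Substitute: T_L·(0.707107 + 0.808473·0.48481) = 0.23 → T_L = 0.209269 ≈ 0.2093 kN.
Then T_R = 0.808473 × 0.209269 = 0.1692 kN.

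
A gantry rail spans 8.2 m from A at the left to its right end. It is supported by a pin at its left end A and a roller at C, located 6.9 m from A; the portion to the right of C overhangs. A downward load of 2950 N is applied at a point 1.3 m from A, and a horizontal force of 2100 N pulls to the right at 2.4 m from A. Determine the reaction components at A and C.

A_x = -2100 N, A_y = 2394 N, C_y = 555.8 N

Taking moments about A: C_y·6.9 − 2950·1.3 = 0 → C_y = 3835/6.9 = 555.797 ≈ 555.8 N.
ΣF_y = 0: A_y + 555.797 − 2950 = 0 → A_y = 2394 N.
ΣF_x = 0: A_x + 2100 = 0 → A_x = -2100 N.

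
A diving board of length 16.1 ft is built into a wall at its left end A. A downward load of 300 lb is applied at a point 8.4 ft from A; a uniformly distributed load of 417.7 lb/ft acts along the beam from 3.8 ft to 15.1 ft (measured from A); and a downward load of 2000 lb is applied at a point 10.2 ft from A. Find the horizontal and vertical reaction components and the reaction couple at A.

A_x = 0, A_y = 7020 lb, M_A = 67520 lb·ft

Resultant of the distributed load: 417.7 × 11.3 = 4720.01 lb at 9.45 ft from A.
ΣF_x = 0: A_x = 0.
ΣF_y = 0: A_y − 300 − 417.7·11.3 − 2000 = 0 → A_y = 7020 lb.
ΣM about A: M_A − 300·8.4 − (417.7·11.3)·9.45 − 2000·10.2 = 0 → M_A = 67520 lb·ft.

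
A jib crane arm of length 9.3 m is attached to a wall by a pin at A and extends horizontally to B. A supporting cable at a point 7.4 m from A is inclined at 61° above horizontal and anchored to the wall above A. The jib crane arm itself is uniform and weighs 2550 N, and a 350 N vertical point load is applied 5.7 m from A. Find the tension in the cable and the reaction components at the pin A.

ΣM about A: T·sin61°·7.4 − 2550·4.65 − 350·5.7 = 0 → T = 13852.5/(7.4·0.87462) = 2140.31 ≈ 2140 N.
ΣF_x = 0: A_x − T·cos61° = 0 → A_x = 2140.31 × 0.48481 = 1038 N.
ΣF_y = 0: A_y + T·sin61° − 2550 − 350 = 0 → A_y = 2900 − 2140.31 × 0.87462 = 1028 N.

T = 2140 N, A_x = 1038 N, A_y = 1028 N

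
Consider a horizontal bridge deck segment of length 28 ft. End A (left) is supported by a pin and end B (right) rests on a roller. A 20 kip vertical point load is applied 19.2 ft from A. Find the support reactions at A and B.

A_x = 0, A_y = 6.286 kip, B_y = 13.71 kip

Moments about A: B_y·28 − 20·19.2 = 0 → B_y = 384/28 = 13.7143 ≈ 13.71 kip.
ΣF_y = 0: A_y + 13.7143 − 20 = 0 → A_y = 6.286 kip.
ΣF_x = 0: no horizontal applied forces, so A_x = 0.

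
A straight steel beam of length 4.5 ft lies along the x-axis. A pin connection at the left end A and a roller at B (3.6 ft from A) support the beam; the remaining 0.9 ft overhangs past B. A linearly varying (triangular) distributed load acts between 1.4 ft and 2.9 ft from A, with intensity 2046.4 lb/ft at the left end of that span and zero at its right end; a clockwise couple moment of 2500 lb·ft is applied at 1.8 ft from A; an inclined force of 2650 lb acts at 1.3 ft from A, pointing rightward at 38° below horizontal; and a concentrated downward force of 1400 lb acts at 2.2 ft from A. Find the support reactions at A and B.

Resultant of the triangular load: ½ × 2046.4 × 1.5 = 1534.8 lb, acting at 1.9 ft from A (one-third of the span from the peak).
Moments about A: B_y·3.6 − (½·2046.4·1.5)·1.9 − 2500 − 2650·sin38°·1.3 − 1400·2.2 = 0 → B_y = 10617.1/3.6 = 2949.19 ≈ 2949 lb.
ΣF_y = 0: A_y + 2949.19 − ½·2046.4·1.5 − 2650·sin38° − 1400 = 0 → A_y = 1617 lb.
ΣF_x = 0: A_x + 2650·cos38° = 0 → A_x = -2088 lb.

A_x = -2088 lb, A_y = 1617 lb, B_y = 2949 lb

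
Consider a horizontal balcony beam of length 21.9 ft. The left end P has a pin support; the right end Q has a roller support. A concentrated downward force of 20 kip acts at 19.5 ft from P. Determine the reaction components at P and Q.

Taking moments about P: Q_y·21.9 − 20·19.5 = 0 → Q_y = 390/21.9 = 17.8082 ≈ 17.81 kip.
ΣF_y = 0: P_y + 17.8082 − 20 = 0 → P_y = 2.192 kip.
ΣF_x = 0: no horizontal applied forces, so P_x = 0.

P_x = 0, P_y = 2.192 kip, Q_y = 17.81 kip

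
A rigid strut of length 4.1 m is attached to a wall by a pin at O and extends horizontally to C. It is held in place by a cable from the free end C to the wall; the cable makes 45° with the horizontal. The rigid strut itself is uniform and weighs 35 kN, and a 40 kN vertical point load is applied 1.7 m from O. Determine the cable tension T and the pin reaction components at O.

ΣM about O: T·sin45°·4.1 − 35·2.05 − 40·1.7 = 0 → T = 139.75/(4.1·0.707107) = 48.204 ≈ 48.20 kN.
ΣF_x = 0: O_x − T·cos45° = 0 → O_x = 48.204 × 0.707107 = 34.09 kN.
ΣF_y = 0: O_y + T·sin45° − 35 − 40 = 0 → O_y = 75 − 48.204 × 0.707107 = 40.91 kN.

T = 48.20 kN, O_x = 34.09 kN, O_y = 40.91 kN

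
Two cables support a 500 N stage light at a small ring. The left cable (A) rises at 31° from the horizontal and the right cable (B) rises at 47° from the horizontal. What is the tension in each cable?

T_A = 348.6 N, T_B = 438.2 N

ΣF_x = 0: −T_A·cos31° + T_B·cos47° = 0 → T_B = 1.25685·T_A.
ΣF_y = 0: T_A·sin31° + T_B·sin47° = 500.
Substitute: T_A·(0.515038 + 1.25685·0.731354) = 500 → T_A = 348.617 ≈ 348.6 N.
Then T_B = 1.25685 × 348.617 = 438.2 N.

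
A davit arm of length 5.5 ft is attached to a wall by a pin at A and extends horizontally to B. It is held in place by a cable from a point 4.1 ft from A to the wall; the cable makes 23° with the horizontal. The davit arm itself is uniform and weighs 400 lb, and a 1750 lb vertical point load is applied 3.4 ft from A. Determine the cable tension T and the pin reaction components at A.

ΣM about A: T·sin23°·4.1 − 400·2.75 − 1750·3.4 = 0 → T = 7050/(4.1·0.390731) = 4400.76 ≈ 4401 lb.
ΣF_x = 0: A_x − T·cos23° = 0 → A_x = 4400.76 × 0.920505 = 4051 lb.
ΣF_y = 0: A_y + T·sin23° − 400 − 1750 = 0 → A_y = 2150 − 4400.76 × 0.390731 = 430.5 lb.

T = 4401 lb, A_x = 4051 lb, A_y = 430.5 lb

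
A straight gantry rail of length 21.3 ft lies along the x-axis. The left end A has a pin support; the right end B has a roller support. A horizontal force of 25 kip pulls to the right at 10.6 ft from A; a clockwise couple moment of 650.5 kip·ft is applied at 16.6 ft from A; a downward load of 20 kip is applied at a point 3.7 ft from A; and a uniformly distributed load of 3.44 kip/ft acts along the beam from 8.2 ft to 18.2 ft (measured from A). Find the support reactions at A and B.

Resultant of the distributed load: 3.44 × 10 = 34.4 kip at 13.2 ft from A.
Moments about A: B_y·21.3 − 650.5 − 20·3.7 − (3.44·10)·13.2 = 0 → B_y = 1178.58/21.3 = 55.3324 ≈ 55.33 kip.
ΣF_y = 0: A_y + 55.3324 − 20 − 3.44·10 = 0 → A_y = -0.9324 kip.
ΣF_x = 0: A_x + 25 = 0 → A_x = -25.00 kip.

A_x = -25.00 kip, A_y = -0.9324 kip, B_y = 55.33 kip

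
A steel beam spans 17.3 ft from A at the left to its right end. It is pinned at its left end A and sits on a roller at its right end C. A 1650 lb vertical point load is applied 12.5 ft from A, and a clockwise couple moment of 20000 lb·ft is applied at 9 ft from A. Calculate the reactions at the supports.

A_x = 0, A_y = -698.3 lb, C_y = 2348 lb

ΣM about A: C_y·17.3 − 1650·12.5 − 20000 = 0 → C_y = 40625/17.3 = 2348.27 ≈ 2348 lb.
ΣF_y = 0: A_y + 2348.27 − 1650 = 0 → A_y = -698.3 lb.
ΣF_x = 0: no horizontal applied forces, so A_x = 0.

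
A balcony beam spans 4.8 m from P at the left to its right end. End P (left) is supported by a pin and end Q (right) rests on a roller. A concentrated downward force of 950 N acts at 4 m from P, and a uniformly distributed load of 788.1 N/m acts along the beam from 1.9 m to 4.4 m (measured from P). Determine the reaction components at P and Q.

Resultant of the distributed load: 788.1 × 2.5 = 1970.25 N at 3.15 m from P.
Taking moments about P: Q_y·4.8 − 950·4 − (788.1·2.5)·3.15 = 0 → Q_y = 10006.2875/4.8 = 2084.64 ≈ 2085 N.
ΣF_y = 0: P_y + 2084.64 − 950 − 788.1·2.5 = 0 → P_y = 835.6 N.
ΣF_x = 0: no horizontal applied forces, so P_x = 0.

P_x = 0, P_y = 835.6 N, Q_y = 2085 N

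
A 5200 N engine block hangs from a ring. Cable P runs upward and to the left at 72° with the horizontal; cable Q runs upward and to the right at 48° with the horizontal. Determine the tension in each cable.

ΣF_x = 0: −T_P·cos72° + T_Q·cos48° = 0 → T_Q = 0.461819·T_P.
ΣF_y = 0: T_P·sin72° + T_Q·sin48° = 5200.
Substitute: T_P·(0.951057 + 0.461819·0.743145) = 5200 → T_P = 4017.75 ≈ 4018 N.
Then T_Q = 0.461819 × 4017.75 = 1855 N.

T_P = 4018 N, T_Q = 1855 N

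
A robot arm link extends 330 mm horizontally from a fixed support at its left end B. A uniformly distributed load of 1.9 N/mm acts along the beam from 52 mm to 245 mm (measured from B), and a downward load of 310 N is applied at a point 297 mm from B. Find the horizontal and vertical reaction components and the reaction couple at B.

Resultant of the distributed load: 1.9 × 193 = 366.7 N at 148.5 mm from B.
ΣF_x = 0: B_x = 0.
ΣF_y = 0: B_y − 1.9·193 − 310 = 0 → B_y = 676.7 N.
ΣM about B: M_B − (1.9·193)·148.5 − 310·297 = 0 → M_B = 146500 N·mm.

B_x = 0, B_y = 676.7 N, M_B = 146500 N·mm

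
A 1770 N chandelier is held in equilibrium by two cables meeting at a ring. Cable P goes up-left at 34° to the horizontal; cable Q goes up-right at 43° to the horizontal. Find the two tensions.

ΣF_x = 0: −T_P·cos34° + T_Q·cos43° = 0 → T_Q = 1.13357·T_P.
ΣF_y = 0: T_P·sin34° + T_Q·sin43° = 1770.
Substitute: T_P·(0.559193 + 1.13357·0.681998) = 1770 → T_P = 1328.54 ≈ 1329 N.
Then T_Q = 1.13357 × 1328.54 = 1506 N.

T_P = 1329 N, T_Q = 1506 N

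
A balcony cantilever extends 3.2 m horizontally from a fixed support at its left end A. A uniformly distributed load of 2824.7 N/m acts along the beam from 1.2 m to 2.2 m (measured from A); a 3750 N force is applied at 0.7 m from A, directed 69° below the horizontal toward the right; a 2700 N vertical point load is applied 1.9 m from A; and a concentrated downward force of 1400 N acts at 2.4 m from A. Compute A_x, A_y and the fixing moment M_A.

Resultant of the distributed load: 2824.7 × 1 = 2824.7 N at 1.7 m from A.
ΣF_x = 0: A_x + 3750·cos69° = 0 → A_x = -1344 N.
ΣF_y = 0: A_y − 2824.7·1 − 3750·sin69° − 2700 − 1400 = 0 → A_y = 10430 N.
ΣM about A: M_A − (2824.7·1)·1.7 − 3750·sin69°·0.7 − 2700·1.9 − 1400·2.4 = 0 → M_A = 15740 N·m.

A_x = -1344 N, A_y = 10430 N, M_A = 15740 N·m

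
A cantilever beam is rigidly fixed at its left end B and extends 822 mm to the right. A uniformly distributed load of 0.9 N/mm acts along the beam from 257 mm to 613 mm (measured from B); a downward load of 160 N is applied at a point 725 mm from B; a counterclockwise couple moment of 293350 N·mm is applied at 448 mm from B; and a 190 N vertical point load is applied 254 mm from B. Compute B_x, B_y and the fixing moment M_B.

Resultant of the distributed load: 0.9 × 356 = 320.4 N at 435 mm from B.
ΣF_x = 0: B_x = 0.
ΣF_y = 0: B_y − 0.9·356 − 160 − 190 = 0 → B_y = 670.4 N.
ΣM about B: M_B − (0.9·356)·435 − 160·725 + 293350 − 190·254 = 0 → M_B = 10280 N·mm.

B_x = 0, B_y = 670.4 N, M_B = 10280 N·mm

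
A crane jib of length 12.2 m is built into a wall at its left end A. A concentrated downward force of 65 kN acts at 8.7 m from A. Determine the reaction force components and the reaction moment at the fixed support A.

ΣF_x = 0: A_x = 0.
ΣF_y = 0: A_y − 65 = 0 → A_y = 65.00 kN.
ΣM about A: M_A − 65·8.7 = 0 → M_A = 565.5 kN·m.

A_x = 0, A_y = 65.00 kN, M_A = 565.5 kN·m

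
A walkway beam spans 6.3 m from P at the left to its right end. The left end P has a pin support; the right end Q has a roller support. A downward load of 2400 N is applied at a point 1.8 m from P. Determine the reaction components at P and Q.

ΣM about P: Q_y·6.3 − 2400·1.8 = 0 → Q_y = 4320/6.3 = 685.714 ≈ 685.7 N.
ΣF_y = 0: P_y + 685.714 − 2400 = 0 → P_y = 1714 N.
ΣF_x = 0: no horizontal applied forces, so P_x = 0.

P_x = 0, P_y = 1714 N, Q_y = 685.7 N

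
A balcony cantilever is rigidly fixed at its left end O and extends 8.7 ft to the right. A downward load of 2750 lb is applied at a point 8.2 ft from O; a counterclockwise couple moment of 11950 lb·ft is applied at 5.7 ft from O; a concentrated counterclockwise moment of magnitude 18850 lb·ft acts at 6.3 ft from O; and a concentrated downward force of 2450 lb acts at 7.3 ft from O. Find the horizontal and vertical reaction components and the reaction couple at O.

O_x = 0, O_y = 5200 lb, M_O = 9635 lb·ft

ΣF_x = 0: O_x = 0.
ΣF_y = 0: O_y − 2750 − 2450 = 0 → O_y = 5200 lb.
ΣM about O: M_O − 2750·8.2 + 11950 + 18850 − 2450·7.3 = 0 → M_O = 9635 lb·ft.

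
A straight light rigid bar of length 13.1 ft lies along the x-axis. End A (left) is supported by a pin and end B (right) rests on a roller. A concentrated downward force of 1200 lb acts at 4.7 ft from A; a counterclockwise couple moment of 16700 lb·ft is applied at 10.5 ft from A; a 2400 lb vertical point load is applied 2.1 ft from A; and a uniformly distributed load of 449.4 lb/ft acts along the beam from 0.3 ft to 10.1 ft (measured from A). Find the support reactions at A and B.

Resultant of the distributed load: 449.4 × 9.8 = 4404.12 lb at 5.2 ft from A.
Moments about A: B_y·13.1 − 1200·4.7 + 16700 − 2400·2.1 − (449.4·9.8)·5.2 = 0 → B_y = 16881.424/13.1 = 1288.66 ≈ 1289 lb.
ΣF_y = 0: A_y + 1288.66 − 1200 − 2400 − 449.4·9.8 = 0 → A_y = 6715 lb.
ΣF_x = 0: no horizontal applied forces, so A_x = 0.

A_x = 0, A_y = 6715 lb, B_y = 1289 lb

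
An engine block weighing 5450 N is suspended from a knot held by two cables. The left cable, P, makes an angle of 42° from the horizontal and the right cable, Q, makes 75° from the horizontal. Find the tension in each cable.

ΣF_x = 0: −T_P·cos42° + T_Q·cos75° = 0 → T_Q = 2.87129·T_P.
ΣF_y = 0: T_P·sin42° + T_Q·sin75° = 5450.
Substitute: T_P·(0.669131 + 2.87129·0.965926) = 5450 → T_P = 1583.11 ≈ 1583 N.
Then T_Q = 2.87129 × 1583.11 = 4546 N.

T_P = 1583 N, T_Q = 4546 N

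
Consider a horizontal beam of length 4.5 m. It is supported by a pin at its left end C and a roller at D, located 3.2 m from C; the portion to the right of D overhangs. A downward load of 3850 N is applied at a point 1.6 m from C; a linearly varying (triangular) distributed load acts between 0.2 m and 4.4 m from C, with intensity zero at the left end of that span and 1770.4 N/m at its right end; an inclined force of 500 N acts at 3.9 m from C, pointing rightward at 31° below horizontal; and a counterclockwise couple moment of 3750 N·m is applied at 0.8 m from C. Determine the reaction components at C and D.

C_x = -428.6 N, C_y = 3273 N, D_y = 4552 N

Resultant of the triangular load: ½ × 1770.4 × 4.2 = 3717.84 N, acting at 3 m from C (one-third of the span from the peak).
ΣM about C: D_y·3.2 − 3850·1.6 − (½·1770.4·4.2)·3 − 500·sin31°·3.9 + 3750 = 0 → D_y = 14567.8/3.2 = 4552.44 ≈ 4552 N.
ΣF_y = 0: C_y + 4552.44 − 3850 − ½·1770.4·4.2 − 500·sin31° = 0 → C_y = 3273 N.
ΣF_x = 0: C_x + 500·cos31° = 0 → C_x = -428.6 N.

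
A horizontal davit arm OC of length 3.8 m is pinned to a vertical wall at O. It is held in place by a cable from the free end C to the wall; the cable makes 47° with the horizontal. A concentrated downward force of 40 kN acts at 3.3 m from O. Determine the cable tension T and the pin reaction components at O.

T = 47.50 kN, O_x = 32.39 kN, O_y = 5.263 kN

ΣM about O: T·sin47°·3.8 − 40·3.3 = 0 → T = 132/(3.8·0.731354) = 47.4966 ≈ 47.50 kN.
ΣF_x = 0: O_x − T·cos47° = 0 → O_x = 47.4966 × 0.681998 = 32.39 kN.
ΣF_y = 0: O_y + T·sin47° − 40 = 0 → O_y = 40 − 47.4966 × 0.731354 = 5.263 kN.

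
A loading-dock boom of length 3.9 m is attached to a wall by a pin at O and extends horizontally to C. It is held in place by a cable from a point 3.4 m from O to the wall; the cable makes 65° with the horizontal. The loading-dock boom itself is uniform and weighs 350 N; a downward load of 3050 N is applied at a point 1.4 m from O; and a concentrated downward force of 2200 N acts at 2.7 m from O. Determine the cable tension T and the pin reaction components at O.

ΣM about O: T·sin65°·3.4 − 350·1.95 − 3050·1.4 − 2200·2.7 = 0 → T = 10892.5/(3.4·0.906308) = 3534.87 ≈ 3535 N.
ΣF_x = 0: O_x − T·cos65° = 0 → O_x = 3534.87 × 0.422618 = 1494 N.
ΣF_y = 0: O_y + T·sin65° − 350 − 3050 − 2200 = 0 → O_y = 5600 − 3534.87 × 0.906308 = 2396 N.

T = 3535 N, O_x = 1494 N, O_y = 2396 N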